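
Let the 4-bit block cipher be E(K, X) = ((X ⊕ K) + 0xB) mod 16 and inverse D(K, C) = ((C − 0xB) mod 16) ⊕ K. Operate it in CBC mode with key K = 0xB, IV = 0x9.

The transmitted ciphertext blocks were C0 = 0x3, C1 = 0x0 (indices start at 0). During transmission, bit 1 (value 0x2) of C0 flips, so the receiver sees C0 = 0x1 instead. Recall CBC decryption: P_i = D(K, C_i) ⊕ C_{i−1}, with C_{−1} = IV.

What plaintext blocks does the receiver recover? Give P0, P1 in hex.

P0 = 0x4, P1 = 0xF

Only C0 changed, to 0x1. In CBC, a change in C_i garbles P_i and flips the same bit in P_{i+1}. Decrypting the received ciphertext:
P0: D(K, 0x1) = 0xD; 0xD ⊕ 0x9 = 0x4.
P1: D(K, 0x0) = 0xE; 0xE ⊕ 0x1 = 0xF.
Blocks that differ from the original plaintext: P0, P1.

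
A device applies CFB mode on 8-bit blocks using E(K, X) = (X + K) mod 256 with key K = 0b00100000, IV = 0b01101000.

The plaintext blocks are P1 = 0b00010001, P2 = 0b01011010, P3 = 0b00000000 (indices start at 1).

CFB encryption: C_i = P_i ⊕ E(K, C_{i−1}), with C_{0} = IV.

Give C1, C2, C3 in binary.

C1: E(K, 0b01101000) = 0b10001000; 0b00010001 ⊕ 0b10001000 = 0b10011001.
C2: E(K, 0b10011001) = 0b10111001; 0b01011010 ⊕ 0b10111001 = 0b11100011.
C3: E(K, 0b11100011) = 0b00000011; 0b00000000 ⊕ 0b00000011 = 0b00000011.

C1 = 0b10011001, C2 = 0b11100011, C3 = 0b00000011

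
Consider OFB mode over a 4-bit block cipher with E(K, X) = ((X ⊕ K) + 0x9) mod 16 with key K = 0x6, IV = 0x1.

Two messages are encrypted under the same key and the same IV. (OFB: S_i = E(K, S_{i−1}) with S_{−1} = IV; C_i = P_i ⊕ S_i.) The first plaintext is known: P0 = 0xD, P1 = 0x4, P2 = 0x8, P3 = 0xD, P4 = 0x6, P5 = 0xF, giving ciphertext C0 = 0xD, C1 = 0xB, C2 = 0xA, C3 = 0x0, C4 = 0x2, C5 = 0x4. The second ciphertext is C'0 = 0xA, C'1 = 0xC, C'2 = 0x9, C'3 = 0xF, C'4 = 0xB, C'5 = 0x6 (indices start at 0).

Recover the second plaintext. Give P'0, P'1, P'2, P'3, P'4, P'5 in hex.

In OFB with a reused IV, both messages share the same keystream S_i, so C_i ⊕ C'_i = P_i ⊕ P'_i and thus P'_i = P_i ⊕ C_i ⊕ C'_i.
P'0: 0xD ⊕ 0xD ⊕ 0xA = 0xA.
P'1: 0x4 ⊕ 0xB ⊕ 0xC = 0x3.
P'2: 0x8 ⊕ 0xA ⊕ 0x9 = 0xB.
P'3: 0xD ⊕ 0x0 ⊕ 0xF = 0x2.
P'4: 0x6 ⊕ 0x2 ⊕ 0xB = 0xF.
P'5: 0xF ⊕ 0x4 ⊕ 0x6 = 0xD.

P'0 = 0xA, P'1 = 0x3, P'2 = 0xB, P'3 = 0x2, P'4 = 0xF, P'5 = 0xD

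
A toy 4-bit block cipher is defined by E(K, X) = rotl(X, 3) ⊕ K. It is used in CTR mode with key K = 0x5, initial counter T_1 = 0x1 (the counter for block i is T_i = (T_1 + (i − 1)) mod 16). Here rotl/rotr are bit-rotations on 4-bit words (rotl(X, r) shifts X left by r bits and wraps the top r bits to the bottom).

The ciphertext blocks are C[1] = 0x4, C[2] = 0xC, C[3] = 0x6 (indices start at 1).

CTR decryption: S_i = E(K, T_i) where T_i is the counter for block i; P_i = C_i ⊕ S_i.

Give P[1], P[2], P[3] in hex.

P[1] = 0x9, P[2] = 0x8, P[3] = 0xA

P[1]: T = 0x1, S = E(K, T) = 0xD; 0x4 ⊕ 0xD = 0x9.
P[2]: T = 0x2, S = E(K, T) = 0x4; 0xC ⊕ 0x4 = 0x8.
P[3]: T = 0x3, S = E(K, T) = 0xC; 0x6 ⊕ 0xC = 0xA.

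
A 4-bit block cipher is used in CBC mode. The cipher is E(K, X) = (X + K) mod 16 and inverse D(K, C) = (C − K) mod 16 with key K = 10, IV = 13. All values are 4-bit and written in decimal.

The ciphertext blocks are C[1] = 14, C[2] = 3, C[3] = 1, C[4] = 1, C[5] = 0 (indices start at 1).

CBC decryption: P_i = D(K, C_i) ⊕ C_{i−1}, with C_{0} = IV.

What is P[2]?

P[2]: D(K, 3) = 9; 9 ⊕ 14 = 7.

P[2] = 7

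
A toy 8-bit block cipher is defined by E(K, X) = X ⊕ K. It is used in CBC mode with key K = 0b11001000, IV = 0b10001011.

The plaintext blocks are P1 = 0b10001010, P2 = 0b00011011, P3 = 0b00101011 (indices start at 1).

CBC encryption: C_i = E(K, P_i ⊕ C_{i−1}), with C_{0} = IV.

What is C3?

C3 = 0b11111001

C1: P1 ⊕ 0b10001011 = 0b00000001; E(K, 0b00000001) = 0b11001001.
C2: P2 ⊕ 0b11001001 = 0b11010010; E(K, 0b11010010) = 0b00011010.
C3: P3 ⊕ 0b00011010 = 0b00110001; E(K, 0b00110001) = 0b11111001.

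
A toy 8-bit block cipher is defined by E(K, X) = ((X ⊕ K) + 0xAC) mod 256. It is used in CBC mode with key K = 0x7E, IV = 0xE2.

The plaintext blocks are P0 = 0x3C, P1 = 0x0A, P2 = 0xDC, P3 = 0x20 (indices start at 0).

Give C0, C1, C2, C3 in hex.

CBC encryption: C_i = E(K, P_i ⊕ C_{i−1}), with C_{−1} = IV.
C0: P0 ⊕ 0xE2 = 0xDE; E(K, 0xDE) = 0x4C.
C1: P1 ⊕ 0x4C = 0x46; E(K, 0x46) = 0xE4.
C2: P2 ⊕ 0xE4 = 0x38; E(K, 0x38) = 0xF2.
C3: P3 ⊕ 0xF2 = 0xD2; E(K, 0xD2) = 0x58.

C0 = 0x4C, C1 = 0xE4, C2 = 0xF2, C3 = 0x58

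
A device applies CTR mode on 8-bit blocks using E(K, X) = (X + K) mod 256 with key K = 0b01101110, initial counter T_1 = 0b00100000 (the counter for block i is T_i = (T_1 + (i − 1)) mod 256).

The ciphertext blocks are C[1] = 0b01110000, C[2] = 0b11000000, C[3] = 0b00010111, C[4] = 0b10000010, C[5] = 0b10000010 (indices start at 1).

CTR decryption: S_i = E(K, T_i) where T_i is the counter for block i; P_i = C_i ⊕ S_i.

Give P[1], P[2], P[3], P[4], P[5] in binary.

P[1] = 0b11111110, P[2] = 0b01001111, P[3] = 0b10000111, P[4] = 0b00010011, P[5] = 0b00010000

P[1]: T = 0b00100000, S = E(K, T) = 0b10001110; 0b01110000 ⊕ 0b10001110 = 0b11111110.
P[2]: T = 0b00100001, S = E(K, T) = 0b10001111; 0b11000000 ⊕ 0b10001111 = 0b01001111.
P[3]: T = 0b00100010, S = E(K, T) = 0b10010000; 0b00010111 ⊕ 0b10010000 = 0b10000111.
P[4]: T = 0b00100011, S = E(K, T) = 0b10010001; 0b10000010 ⊕ 0b10010001 = 0b00010011.
P[5]: T = 0b00100100, S = E(K, T) = 0b10010010; 0b10000010 ⊕ 0b10010010 = 0b00010000.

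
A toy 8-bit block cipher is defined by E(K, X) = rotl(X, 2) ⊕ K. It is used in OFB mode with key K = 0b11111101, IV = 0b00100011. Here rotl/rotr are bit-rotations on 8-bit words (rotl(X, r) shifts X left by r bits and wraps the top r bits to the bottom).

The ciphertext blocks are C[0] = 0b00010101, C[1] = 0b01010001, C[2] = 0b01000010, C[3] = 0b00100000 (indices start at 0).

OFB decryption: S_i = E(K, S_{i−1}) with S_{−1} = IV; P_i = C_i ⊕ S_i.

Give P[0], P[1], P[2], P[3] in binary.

P[0]: S = E(K, 0b00100011) = 0b01110001; 0b00010101 ⊕ 0b01110001 = 0b01100100.
P[1]: S = E(K, 0b01110001) = 0b00111000; 0b01010001 ⊕ 0b00111000 = 0b01101001.
P[2]: S = E(K, 0b00111000) = 0b00011101; 0b01000010 ⊕ 0b00011101 = 0b01011111.
P[3]: S = E(K, 0b00011101) = 0b10001001; 0b00100000 ⊕ 0b10001001 = 0b10101001.

P[0] = 0b01100100, P[1] = 0b01101001, P[2] = 0b01011111, P[3] = 0b10101001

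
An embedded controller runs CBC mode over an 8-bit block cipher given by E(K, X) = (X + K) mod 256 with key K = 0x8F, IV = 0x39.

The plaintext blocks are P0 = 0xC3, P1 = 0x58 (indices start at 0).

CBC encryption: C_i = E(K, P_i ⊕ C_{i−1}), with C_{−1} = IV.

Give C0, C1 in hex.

C0: P0 ⊕ 0x39 = 0xFA; E(K, 0xFA) = 0x89.
C1: P1 ⊕ 0x89 = 0xD1; E(K, 0xD1) = 0x60.

C0 = 0x89, C1 = 0x60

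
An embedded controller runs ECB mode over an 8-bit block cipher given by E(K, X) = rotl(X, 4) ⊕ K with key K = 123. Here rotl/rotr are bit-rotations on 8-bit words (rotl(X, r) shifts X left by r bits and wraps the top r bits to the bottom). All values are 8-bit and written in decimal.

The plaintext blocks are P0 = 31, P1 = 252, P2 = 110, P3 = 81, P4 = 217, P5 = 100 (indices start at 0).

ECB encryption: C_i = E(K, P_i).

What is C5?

C5: E(K, 100) = 61.

C5 = 61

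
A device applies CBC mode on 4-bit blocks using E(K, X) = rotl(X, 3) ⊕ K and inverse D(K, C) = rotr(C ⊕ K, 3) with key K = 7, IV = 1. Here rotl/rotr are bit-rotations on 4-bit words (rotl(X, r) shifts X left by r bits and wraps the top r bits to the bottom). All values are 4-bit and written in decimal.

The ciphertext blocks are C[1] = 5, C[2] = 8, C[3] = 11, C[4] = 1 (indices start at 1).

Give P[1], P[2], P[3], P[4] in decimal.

CBC decryption: P_i = D(K, C_i) ⊕ C_{i−1}, with C_{0} = IV.
P[1]: D(K, 5) = 4; 4 ⊕ 1 = 5.
P[2]: D(K, 8) = 15; 15 ⊕ 5 = 10.
P[3]: D(K, 11) = 9; 9 ⊕ 8 = 1.
P[4]: D(K, 1) = 12; 12 ⊕ 11 = 7.

P[1] = 5, P[2] = 10, P[3] = 1, P[4] = 7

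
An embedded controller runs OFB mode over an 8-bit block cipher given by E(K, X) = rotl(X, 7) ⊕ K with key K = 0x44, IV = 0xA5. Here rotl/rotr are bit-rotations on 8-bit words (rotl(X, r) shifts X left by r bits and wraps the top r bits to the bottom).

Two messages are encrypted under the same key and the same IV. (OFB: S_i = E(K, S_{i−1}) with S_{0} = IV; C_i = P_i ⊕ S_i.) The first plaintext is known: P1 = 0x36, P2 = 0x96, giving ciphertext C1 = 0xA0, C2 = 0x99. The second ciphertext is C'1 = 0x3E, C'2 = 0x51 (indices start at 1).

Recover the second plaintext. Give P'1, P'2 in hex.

P'1 = 0xA8, P'2 = 0x5E

In OFB with a reused IV, both messages share the same keystream S_i, so C_i ⊕ C'_i = P_i ⊕ P'_i and thus P'_i = P_i ⊕ C_i ⊕ C'_i.
P'1: 0x36 ⊕ 0xA0 ⊕ 0x3E = 0xA8.
P'2: 0x96 ⊕ 0x99 ⊕ 0x51 = 0x5E.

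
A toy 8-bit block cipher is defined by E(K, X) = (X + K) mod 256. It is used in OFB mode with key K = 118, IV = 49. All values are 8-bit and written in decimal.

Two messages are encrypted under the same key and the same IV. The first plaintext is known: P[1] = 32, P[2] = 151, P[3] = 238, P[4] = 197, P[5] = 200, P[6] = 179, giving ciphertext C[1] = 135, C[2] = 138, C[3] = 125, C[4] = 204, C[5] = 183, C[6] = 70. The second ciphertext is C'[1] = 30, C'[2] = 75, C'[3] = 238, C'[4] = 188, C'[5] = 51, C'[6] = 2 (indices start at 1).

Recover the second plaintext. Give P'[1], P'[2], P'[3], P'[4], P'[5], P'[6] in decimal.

In OFB with a reused IV, both messages share the same keystream S_i, so C_i ⊕ C'_i = P_i ⊕ P'_i and thus P'_i = P_i ⊕ C_i ⊕ C'_i.
P'[1]: 32 ⊕ 135 ⊕ 30 = 185.
P'[2]: 151 ⊕ 138 ⊕ 75 = 86.
P'[3]: 238 ⊕ 125 ⊕ 238 = 125.
P'[4]: 197 ⊕ 204 ⊕ 188 = 181.
P'[5]: 200 ⊕ 183 ⊕ 51 = 76.
P'[6]: 179 ⊕ 70 ⊕ 2 = 247.

P'[1] = 185, P'[2] = 86, P'[3] = 125, P'[4] = 181, P'[5] = 76, P'[6] = 247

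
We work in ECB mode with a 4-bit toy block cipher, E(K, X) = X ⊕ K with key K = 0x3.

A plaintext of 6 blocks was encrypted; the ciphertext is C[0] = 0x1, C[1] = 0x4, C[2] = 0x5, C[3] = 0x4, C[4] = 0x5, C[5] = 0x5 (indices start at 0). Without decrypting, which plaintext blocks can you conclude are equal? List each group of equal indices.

ECB encrypts each block independently with the same key, so equal ciphertext blocks imply equal plaintext blocks.
C[1] = C[3] = 0x4, so P[1] = P[3].
C[2] = C[4] = C[5] = 0x5, so P[2] = P[4] = P[5].

P[1] = P[3]; P[2] = P[4] = P[5]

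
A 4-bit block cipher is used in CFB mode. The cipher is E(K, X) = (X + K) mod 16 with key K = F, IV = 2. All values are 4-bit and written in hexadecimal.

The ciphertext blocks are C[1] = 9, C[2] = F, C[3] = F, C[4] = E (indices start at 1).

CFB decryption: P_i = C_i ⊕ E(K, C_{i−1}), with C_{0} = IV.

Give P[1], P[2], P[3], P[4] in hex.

P[1]: E(K, 2) = 1; 9 ⊕ 1 = 8.
P[2]: E(K, 9) = 8; F ⊕ 8 = 7.
P[3]: E(K, F) = E; F ⊕ E = 1.
P[4]: E(K, F) = E; E ⊕ E = 0.

P[1] = 8, P[2] = 7, P[3] = 1, P[4] = 0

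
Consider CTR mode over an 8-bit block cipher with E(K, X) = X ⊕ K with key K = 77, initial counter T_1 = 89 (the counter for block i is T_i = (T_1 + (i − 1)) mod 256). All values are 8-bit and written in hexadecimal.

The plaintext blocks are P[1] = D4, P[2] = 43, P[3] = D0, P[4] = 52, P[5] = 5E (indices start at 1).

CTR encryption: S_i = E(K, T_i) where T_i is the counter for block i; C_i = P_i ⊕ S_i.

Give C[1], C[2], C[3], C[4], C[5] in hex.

C[1]: T = 89, S = E(K, T) = FE; D4 ⊕ FE = 2A.
C[2]: T = 8A, S = E(K, T) = FD; 43 ⊕ FD = BE.
C[3]: T = 8B, S = E(K, T) = FC; D0 ⊕ FC = 2C.
C[4]: T = 8C, S = E(K, T) = FB; 52 ⊕ FB = A9.
C[5]: T = 8D, S = E(K, T) = FA; 5E ⊕ FA = A4.

C[1] = 2A, C[2] = BE, C[3] = 2C, C[4] = A9, C[5] = A4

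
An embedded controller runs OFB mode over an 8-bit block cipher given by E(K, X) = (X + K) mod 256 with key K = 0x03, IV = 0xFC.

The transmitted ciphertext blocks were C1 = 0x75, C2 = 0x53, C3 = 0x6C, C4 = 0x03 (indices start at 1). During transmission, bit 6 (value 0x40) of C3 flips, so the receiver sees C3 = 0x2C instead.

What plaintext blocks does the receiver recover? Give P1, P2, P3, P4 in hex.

OFB decryption: S_i = E(K, S_{i−1}) with S_{0} = IV; P_i = C_i ⊕ S_i.
Only C3 changed, to 0x2C. In OFB, a change in C_i flips the same bit in P_i only; the keystream is unaffected. Decrypting the received ciphertext:
P1: S = E(K, 0xFC) = 0xFF; 0x75 ⊕ 0xFF = 0x8A.
P2: S = E(K, 0xFF) = 0x02; 0x53 ⊕ 0x02 = 0x51.
P3: S = E(K, 0x02) = 0x05; 0x2C ⊕ 0x05 = 0x29.
P4: S = E(K, 0x05) = 0x08; 0x03 ⊕ 0x08 = 0x0B.
Blocks that differ from the original plaintext: P3.

P1 = 0x8A, P2 = 0x51, P3 = 0x29, P4 = 0x0B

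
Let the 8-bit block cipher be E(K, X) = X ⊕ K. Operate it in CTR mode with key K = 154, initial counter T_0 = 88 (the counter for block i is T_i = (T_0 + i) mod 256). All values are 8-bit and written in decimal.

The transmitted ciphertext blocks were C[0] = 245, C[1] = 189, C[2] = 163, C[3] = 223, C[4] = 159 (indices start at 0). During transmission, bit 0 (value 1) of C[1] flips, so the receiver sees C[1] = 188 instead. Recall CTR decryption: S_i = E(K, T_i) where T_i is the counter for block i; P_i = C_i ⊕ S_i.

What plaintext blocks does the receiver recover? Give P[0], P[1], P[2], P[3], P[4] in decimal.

P[0] = 55, P[1] = 127, P[2] = 99, P[3] = 30, P[4] = 89

Only C[1] changed, to 188. In CTR, a change in C_i flips the same bit in P_i only; the keystream is unaffected. Decrypting the received ciphertext:
P[0]: T = 88, S = E(K, T) = 194; 245 ⊕ 194 = 55.
P[1]: T = 89, S = E(K, T) = 195; 188 ⊕ 195 = 127.
P[2]: T = 90, S = E(K, T) = 192; 163 ⊕ 192 = 99.
P[3]: T = 91, S = E(K, T) = 193; 223 ⊕ 193 = 30.
P[4]: T = 92, S = E(K, T) = 198; 159 ⊕ 198 = 89.
Blocks that differ from the original plaintext: P[1].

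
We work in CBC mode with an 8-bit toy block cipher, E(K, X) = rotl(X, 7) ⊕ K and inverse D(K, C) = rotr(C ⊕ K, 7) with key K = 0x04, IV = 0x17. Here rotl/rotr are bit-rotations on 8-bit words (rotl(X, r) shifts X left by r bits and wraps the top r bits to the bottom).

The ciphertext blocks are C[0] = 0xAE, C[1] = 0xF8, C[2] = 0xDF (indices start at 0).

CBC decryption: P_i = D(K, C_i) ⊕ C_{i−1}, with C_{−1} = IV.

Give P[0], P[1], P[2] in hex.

P[0]: D(K, 0xAE) = 0x55; 0x55 ⊕ 0x17 = 0x42.
P[1]: D(K, 0xF8) = 0xF9; 0xF9 ⊕ 0xAE = 0x57.
P[2]: D(K, 0xDF) = 0xB7; 0xB7 ⊕ 0xF8 = 0x4F.

P[0] = 0x42, P[1] = 0x57, P[2] = 0x4F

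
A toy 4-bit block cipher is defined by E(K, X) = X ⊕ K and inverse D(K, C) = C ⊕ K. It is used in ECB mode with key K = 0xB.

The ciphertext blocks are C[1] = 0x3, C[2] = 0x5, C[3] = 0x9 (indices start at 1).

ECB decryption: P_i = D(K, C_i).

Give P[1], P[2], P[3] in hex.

P[1] = 0x8, P[2] = 0xE, P[3] = 0x2

P[1]: D(K, 0x3) = 0x8.
P[2]: D(K, 0x5) = 0xE.
P[3]: D(K, 0x9) = 0x2.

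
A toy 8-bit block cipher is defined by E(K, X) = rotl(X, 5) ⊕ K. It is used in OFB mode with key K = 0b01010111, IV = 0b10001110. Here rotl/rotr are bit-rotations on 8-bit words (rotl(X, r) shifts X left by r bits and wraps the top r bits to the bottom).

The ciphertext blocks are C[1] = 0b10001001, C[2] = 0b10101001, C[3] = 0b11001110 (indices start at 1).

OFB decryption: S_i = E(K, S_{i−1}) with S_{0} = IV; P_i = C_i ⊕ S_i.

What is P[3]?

P[3] = 0b01101001

P[1]: S = E(K, 0b10001110) = 0b10000110; 0b10001001 ⊕ 0b10000110 = 0b00001111.
P[2]: S = E(K, 0b10000110) = 0b10000111; 0b10101001 ⊕ 0b10000111 = 0b00101110.
P[3]: S = E(K, 0b10000111) = 0b10100111; 0b11001110 ⊕ 0b10100111 = 0b01101001.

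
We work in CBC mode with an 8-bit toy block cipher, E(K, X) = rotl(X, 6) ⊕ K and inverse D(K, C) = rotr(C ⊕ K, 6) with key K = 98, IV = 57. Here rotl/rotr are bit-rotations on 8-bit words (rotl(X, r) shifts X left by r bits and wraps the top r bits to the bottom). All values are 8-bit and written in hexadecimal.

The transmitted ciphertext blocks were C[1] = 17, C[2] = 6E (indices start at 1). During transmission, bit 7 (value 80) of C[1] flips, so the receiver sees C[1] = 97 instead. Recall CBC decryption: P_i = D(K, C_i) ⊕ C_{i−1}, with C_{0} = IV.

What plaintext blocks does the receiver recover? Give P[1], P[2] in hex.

P[1] = 6B, P[2] = 4C

Only C[1] changed, to 97. In CBC, a change in C_i garbles P_i and flips the same bit in P_{i+1}. Decrypting the received ciphertext:
P[1]: D(K, 97) = 3C; 3C ⊕ 57 = 6B.
P[2]: D(K, 6E) = DB; DB ⊕ 97 = 4C.
Blocks that differ from the original plaintext: P[1], P[2].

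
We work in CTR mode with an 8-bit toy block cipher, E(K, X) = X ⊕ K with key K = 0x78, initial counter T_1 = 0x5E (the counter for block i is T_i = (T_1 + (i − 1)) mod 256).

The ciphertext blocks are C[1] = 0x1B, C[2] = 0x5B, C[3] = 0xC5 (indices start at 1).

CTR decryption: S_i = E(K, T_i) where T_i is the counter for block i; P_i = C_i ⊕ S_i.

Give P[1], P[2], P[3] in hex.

P[1]: T = 0x5E, S = E(K, T) = 0x26; 0x1B ⊕ 0x26 = 0x3D.
P[2]: T = 0x5F, S = E(K, T) = 0x27; 0x5B ⊕ 0x27 = 0x7C.
P[3]: T = 0x60, S = E(K, T) = 0x18; 0xC5 ⊕ 0x18 = 0xDD.

P[1] = 0x3D, P[2] = 0x7C, P[3] = 0xDD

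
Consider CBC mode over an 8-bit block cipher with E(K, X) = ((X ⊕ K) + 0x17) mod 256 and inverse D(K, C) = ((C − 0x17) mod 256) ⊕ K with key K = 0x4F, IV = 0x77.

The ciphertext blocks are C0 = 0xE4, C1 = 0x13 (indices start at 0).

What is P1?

CBC decryption: P_i = D(K, C_i) ⊕ C_{i−1}, with C_{−1} = IV.
P1: D(K, 0x13) = 0xB3; 0xB3 ⊕ 0xE4 = 0x57.

P1 = 0x57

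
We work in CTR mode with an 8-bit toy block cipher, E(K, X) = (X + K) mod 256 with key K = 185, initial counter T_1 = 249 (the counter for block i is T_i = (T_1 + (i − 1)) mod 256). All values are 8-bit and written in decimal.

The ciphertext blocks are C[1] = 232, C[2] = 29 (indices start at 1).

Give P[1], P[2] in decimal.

CTR decryption: S_i = E(K, T_i) where T_i is the counter for block i; P_i = C_i ⊕ S_i.
P[1]: T = 249, S = E(K, T) = 178; 232 ⊕ 178 = 90.
P[2]: T = 250, S = E(K, T) = 179; 29 ⊕ 179 = 174.

P[1] = 90, P[2] = 174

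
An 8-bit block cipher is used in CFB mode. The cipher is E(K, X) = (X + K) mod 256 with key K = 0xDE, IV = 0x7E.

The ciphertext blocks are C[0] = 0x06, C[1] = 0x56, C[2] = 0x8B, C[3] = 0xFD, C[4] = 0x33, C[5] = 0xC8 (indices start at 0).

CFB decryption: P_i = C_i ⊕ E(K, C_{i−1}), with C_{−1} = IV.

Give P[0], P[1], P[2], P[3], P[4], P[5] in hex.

P[0] = 0x5A, P[1] = 0xB2, P[2] = 0xBF, P[3] = 0x94, P[4] = 0xE8, P[5] = 0xD9

P[0]: E(K, 0x7E) = 0x5C; 0x06 ⊕ 0x5C = 0x5A.
P[1]: E(K, 0x06) = 0xE4; 0x56 ⊕ 0xE4 = 0xB2.
P[2]: E(K, 0x56) = 0x34; 0x8B ⊕ 0x34 = 0xBF.
P[3]: E(K, 0x8B) = 0x69; 0xFD ⊕ 0x69 = 0x94.
P[4]: E(K, 0xFD) = 0xDB; 0x33 ⊕ 0xDB = 0xE8.
P[5]: E(K, 0x33) = 0x11; 0xC8 ⊕ 0x11 = 0xD9.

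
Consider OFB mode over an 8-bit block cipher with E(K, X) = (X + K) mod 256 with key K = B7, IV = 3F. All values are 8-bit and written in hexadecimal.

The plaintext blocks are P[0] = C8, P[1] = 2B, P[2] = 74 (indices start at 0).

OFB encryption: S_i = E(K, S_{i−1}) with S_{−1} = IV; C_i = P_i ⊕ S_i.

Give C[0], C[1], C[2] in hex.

C[0]: S = E(K, 3F) = F6; C8 ⊕ F6 = 3E.
C[1]: S = E(K, F6) = AD; 2B ⊕ AD = 86.
C[2]: S = E(K, AD) = 64; 74 ⊕ 64 = 10.

C[0] = 3E, C[1] = 86, C[2] = 10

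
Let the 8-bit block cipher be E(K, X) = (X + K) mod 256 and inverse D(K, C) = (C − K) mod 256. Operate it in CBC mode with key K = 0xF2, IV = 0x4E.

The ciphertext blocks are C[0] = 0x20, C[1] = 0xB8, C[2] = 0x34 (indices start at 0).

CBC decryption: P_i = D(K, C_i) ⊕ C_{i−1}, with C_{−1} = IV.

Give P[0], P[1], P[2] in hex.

P[0]: D(K, 0x20) = 0x2E; 0x2E ⊕ 0x4E = 0x60.
P[1]: D(K, 0xB8) = 0xC6; 0xC6 ⊕ 0x20 = 0xE6.
P[2]: D(K, 0x34) = 0x42; 0x42 ⊕ 0xB8 = 0xFA.

P[0] = 0x60, P[1] = 0xE6, P[2] = 0xFA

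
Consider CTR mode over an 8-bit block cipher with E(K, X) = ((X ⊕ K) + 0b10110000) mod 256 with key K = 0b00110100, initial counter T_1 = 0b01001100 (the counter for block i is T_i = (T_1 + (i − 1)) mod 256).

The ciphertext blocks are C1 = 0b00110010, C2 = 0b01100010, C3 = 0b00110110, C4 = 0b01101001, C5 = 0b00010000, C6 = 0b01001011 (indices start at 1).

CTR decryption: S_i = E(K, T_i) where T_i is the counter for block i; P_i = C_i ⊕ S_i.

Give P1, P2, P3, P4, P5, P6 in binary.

P1 = 0b00011010, P2 = 0b01001011, P3 = 0b00011100, P4 = 0b01000010, P5 = 0b00000100, P6 = 0b01011110

P1: T = 0b01001100, S = E(K, T) = 0b00101000; 0b00110010 ⊕ 0b00101000 = 0b00011010.
P2: T = 0b01001101, S = E(K, T) = 0b00101001; 0b01100010 ⊕ 0b00101001 = 0b01001011.
P3: T = 0b01001110, S = E(K, T) = 0b00101010; 0b00110110 ⊕ 0b00101010 = 0b00011100.
P4: T = 0b01001111, S = E(K, T) = 0b00101011; 0b01101001 ⊕ 0b00101011 = 0b01000010.
P5: T = 0b01010000, S = E(K, T) = 0b00010100; 0b00010000 ⊕ 0b00010100 = 0b00000100.
P6: T = 0b01010001, S = E(K, T) = 0b00010101; 0b01001011 ⊕ 0b00010101 = 0b01011110.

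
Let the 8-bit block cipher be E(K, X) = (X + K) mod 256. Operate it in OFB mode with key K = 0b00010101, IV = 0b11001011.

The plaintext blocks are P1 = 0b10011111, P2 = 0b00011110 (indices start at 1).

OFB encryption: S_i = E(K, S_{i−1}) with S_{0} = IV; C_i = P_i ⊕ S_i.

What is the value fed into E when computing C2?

C1: S = E(K, 0b11001011) = 0b11100000; 0b10011111 ⊕ 0b11100000 = 0b01111111.
C2: S = E(K, 0b11100000) = 0b11110101; 0b00011110 ⊕ 0b11110101 = 0b11101011.
So the input to E for block 2 is 0b11100000.

0b11100000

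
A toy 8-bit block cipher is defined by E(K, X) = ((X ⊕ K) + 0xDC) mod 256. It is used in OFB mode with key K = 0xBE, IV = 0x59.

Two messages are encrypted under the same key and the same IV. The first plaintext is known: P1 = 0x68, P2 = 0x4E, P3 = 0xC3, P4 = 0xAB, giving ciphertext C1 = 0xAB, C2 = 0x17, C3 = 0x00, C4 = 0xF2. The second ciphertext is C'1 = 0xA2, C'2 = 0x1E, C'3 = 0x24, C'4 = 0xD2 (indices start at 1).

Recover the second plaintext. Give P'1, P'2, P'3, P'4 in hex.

In OFB with a reused IV, both messages share the same keystream S_i, so C_i ⊕ C'_i = P_i ⊕ P'_i and thus P'_i = P_i ⊕ C_i ⊕ C'_i.
P'1: 0x68 ⊕ 0xAB ⊕ 0xA2 = 0x61.
P'2: 0x4E ⊕ 0x17 ⊕ 0x1E = 0x47.
P'3: 0xC3 ⊕ 0x00 ⊕ 0x24 = 0xE7.
P'4: 0xAB ⊕ 0xF2 ⊕ 0xD2 = 0x8B.

P'1 = 0x61, P'2 = 0x47, P'3 = 0xE7, P'4 = 0x8B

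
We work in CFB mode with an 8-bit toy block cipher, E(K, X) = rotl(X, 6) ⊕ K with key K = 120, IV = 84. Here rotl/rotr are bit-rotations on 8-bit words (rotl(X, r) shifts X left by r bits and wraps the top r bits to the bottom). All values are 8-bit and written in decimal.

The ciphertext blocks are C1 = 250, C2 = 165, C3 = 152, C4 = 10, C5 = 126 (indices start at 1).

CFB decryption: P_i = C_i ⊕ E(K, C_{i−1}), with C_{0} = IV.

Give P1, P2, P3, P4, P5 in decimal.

P1: E(K, 84) = 109; 250 ⊕ 109 = 151.
P2: E(K, 250) = 198; 165 ⊕ 198 = 99.
P3: E(K, 165) = 17; 152 ⊕ 17 = 137.
P4: E(K, 152) = 94; 10 ⊕ 94 = 84.
P5: E(K, 10) = 250; 126 ⊕ 250 = 132.

P1 = 151, P2 = 99, P3 = 137, P4 = 84, P5 = 132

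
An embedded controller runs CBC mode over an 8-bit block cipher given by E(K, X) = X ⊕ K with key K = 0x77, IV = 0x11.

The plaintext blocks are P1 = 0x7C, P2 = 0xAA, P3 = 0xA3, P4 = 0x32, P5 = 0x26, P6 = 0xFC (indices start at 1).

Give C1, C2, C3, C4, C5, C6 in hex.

C1 = 0x1A, C2 = 0xC7, C3 = 0x13, C4 = 0x56, C5 = 0x07, C6 = 0x8C

CBC encryption: C_i = E(K, P_i ⊕ C_{i−1}), with C_{0} = IV.
C1: P1 ⊕ 0x11 = 0x6D; E(K, 0x6D) = 0x1A.
C2: P2 ⊕ 0x1A = 0xB0; E(K, 0xB0) = 0xC7.
C3: P3 ⊕ 0xC7 = 0x64; E(K, 0x64) = 0x13.
C4: P4 ⊕ 0x13 = 0x21; E(K, 0x21) = 0x56.
C5: P5 ⊕ 0x56 = 0x70; E(K, 0x70) = 0x07.
C6: P6 ⊕ 0x07 = 0xFB; E(K, 0xFB) = 0x8C.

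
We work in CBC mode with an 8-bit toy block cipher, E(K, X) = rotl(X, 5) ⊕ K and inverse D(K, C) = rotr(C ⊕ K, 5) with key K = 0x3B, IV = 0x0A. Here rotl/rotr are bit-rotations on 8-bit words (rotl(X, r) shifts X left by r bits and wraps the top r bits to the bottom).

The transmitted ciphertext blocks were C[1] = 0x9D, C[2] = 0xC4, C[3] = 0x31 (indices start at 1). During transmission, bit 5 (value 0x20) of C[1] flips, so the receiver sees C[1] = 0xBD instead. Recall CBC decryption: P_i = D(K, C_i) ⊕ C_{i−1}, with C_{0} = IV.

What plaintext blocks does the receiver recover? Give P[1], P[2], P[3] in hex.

P[1] = 0x3E, P[2] = 0x42, P[3] = 0x94

Only C[1] changed, to 0xBD. In CBC, a change in C_i garbles P_i and flips the same bit in P_{i+1}. Decrypting the received ciphertext:
P[1]: D(K, 0xBD) = 0x34; 0x34 ⊕ 0x0A = 0x3E.
P[2]: D(K, 0xC4) = 0xFF; 0xFF ⊕ 0xBD = 0x42.
P[3]: D(K, 0x31) = 0x50; 0x50 ⊕ 0xC4 = 0x94.
Blocks that differ from the original plaintext: P[1], P[2].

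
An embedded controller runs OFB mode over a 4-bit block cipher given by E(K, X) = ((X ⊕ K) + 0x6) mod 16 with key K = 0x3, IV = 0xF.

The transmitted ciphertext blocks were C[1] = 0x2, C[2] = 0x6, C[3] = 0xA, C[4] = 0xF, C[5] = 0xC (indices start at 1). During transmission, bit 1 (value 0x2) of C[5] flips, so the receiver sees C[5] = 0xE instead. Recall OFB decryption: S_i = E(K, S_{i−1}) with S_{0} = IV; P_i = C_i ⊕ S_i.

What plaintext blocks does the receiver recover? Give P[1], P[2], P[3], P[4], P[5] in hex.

P[1] = 0x0, P[2] = 0x1, P[3] = 0x0, P[4] = 0x0, P[5] = 0xC

Only C[5] changed, to 0xE. In OFB, a change in C_i flips the same bit in P_i only; the keystream is unaffected. Decrypting the received ciphertext:
P[1]: S = E(K, 0xF) = 0x2; 0x2 ⊕ 0x2 = 0x0.
P[2]: S = E(K, 0x2) = 0x7; 0x6 ⊕ 0x7 = 0x1.
P[3]: S = E(K, 0x7) = 0xA; 0xA ⊕ 0xA = 0x0.
P[4]: S = E(K, 0xA) = 0xF; 0xF ⊕ 0xF = 0x0.
P[5]: S = E(K, 0xF) = 0x2; 0xE ⊕ 0x2 = 0xC.
Blocks that differ from the original plaintext: P[5].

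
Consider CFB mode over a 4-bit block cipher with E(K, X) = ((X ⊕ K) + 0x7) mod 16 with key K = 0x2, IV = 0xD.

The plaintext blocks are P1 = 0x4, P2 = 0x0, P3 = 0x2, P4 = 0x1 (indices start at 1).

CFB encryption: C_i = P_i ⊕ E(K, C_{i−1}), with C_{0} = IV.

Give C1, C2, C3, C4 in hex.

C1 = 0x2, C2 = 0x7, C3 = 0xE, C4 = 0x2

C1: E(K, 0xD) = 0x6; 0x4 ⊕ 0x6 = 0x2.
C2: E(K, 0x2) = 0x7; 0x0 ⊕ 0x7 = 0x7.
C3: E(K, 0x7) = 0xC; 0x2 ⊕ 0xC = 0xE.
C4: E(K, 0xE) = 0x3; 0x1 ⊕ 0x3 = 0x2.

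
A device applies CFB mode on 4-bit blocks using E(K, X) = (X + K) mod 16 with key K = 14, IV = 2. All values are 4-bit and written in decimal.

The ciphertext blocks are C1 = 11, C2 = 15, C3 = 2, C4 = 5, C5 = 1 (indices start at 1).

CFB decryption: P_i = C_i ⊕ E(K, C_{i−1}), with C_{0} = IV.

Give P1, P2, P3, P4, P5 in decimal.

P1: E(K, 2) = 0; 11 ⊕ 0 = 11.
P2: E(K, 11) = 9; 15 ⊕ 9 = 6.
P3: E(K, 15) = 13; 2 ⊕ 13 = 15.
P4: E(K, 2) = 0; 5 ⊕ 0 = 5.
P5: E(K, 5) = 3; 1 ⊕ 3 = 2.

P1 = 11, P2 = 6, P3 = 15, P4 = 5, P5 = 2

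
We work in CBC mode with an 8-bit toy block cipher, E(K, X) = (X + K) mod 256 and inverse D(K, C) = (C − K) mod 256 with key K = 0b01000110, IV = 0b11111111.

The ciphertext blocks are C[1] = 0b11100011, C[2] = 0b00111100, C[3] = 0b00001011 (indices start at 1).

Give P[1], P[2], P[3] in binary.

CBC decryption: P_i = D(K, C_i) ⊕ C_{i−1}, with C_{0} = IV.
P[1]: D(K, 0b11100011) = 0b10011101; 0b10011101 ⊕ 0b11111111 = 0b01100010.
P[2]: D(K, 0b00111100) = 0b11110110; 0b11110110 ⊕ 0b11100011 = 0b00010101.
P[3]: D(K, 0b00001011) = 0b11000101; 0b11000101 ⊕ 0b00111100 = 0b11111001.

P[1] = 0b01100010, P[2] = 0b00010101, P[3] = 0b11111001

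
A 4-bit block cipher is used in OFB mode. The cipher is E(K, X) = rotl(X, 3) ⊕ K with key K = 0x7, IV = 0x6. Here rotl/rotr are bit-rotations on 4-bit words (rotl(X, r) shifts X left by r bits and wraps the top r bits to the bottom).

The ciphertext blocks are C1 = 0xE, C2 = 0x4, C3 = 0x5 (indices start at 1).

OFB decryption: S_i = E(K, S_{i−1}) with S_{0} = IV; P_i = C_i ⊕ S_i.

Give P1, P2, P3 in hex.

P1: S = E(K, 0x6) = 0x4; 0xE ⊕ 0x4 = 0xA.
P2: S = E(K, 0x4) = 0x5; 0x4 ⊕ 0x5 = 0x1.
P3: S = E(K, 0x5) = 0xD; 0x5 ⊕ 0xD = 0x8.

P1 = 0xA, P2 = 0x1, P3 = 0x8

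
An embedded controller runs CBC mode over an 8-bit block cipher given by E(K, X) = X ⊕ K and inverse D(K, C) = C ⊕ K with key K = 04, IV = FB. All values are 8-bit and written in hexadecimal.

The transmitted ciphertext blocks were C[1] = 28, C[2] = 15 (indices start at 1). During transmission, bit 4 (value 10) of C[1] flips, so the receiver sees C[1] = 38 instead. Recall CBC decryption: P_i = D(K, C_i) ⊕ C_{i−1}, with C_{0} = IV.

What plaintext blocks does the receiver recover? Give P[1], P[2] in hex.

Only C[1] changed, to 38. In CBC, a change in C_i garbles P_i and flips the same bit in P_{i+1}. Decrypting the received ciphertext:
P[1]: D(K, 38) = 3C; 3C ⊕ FB = C7.
P[2]: D(K, 15) = 11; 11 ⊕ 38 = 29.
Blocks that differ from the original plaintext: P[1], P[2].

P[1] = C7, P[2] = 29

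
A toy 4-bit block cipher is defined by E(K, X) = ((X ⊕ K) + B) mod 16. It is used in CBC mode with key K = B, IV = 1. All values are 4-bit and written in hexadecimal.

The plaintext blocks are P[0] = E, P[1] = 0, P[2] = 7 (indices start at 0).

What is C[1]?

C[1] = F

CBC encryption: C_i = E(K, P_i ⊕ C_{i−1}), with C_{−1} = IV.
C[0]: P[0] ⊕ 1 = F; E(K, F) = F.
C[1]: P[1] ⊕ F = F; E(K, F) = F.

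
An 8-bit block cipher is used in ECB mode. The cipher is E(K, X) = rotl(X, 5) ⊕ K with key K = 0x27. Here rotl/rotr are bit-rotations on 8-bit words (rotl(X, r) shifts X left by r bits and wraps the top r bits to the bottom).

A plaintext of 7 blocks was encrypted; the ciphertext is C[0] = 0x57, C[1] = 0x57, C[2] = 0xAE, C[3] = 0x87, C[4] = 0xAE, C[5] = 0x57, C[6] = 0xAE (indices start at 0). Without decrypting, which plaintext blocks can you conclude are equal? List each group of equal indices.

ECB encrypts each block independently with the same key, so equal ciphertext blocks imply equal plaintext blocks.
C[0] = C[1] = C[5] = 0x57, so P[0] = P[1] = P[5].
C[2] = C[4] = C[6] = 0xAE, so P[2] = P[4] = P[6].

P[0] = P[1] = P[5]; P[2] = P[4] = P[6]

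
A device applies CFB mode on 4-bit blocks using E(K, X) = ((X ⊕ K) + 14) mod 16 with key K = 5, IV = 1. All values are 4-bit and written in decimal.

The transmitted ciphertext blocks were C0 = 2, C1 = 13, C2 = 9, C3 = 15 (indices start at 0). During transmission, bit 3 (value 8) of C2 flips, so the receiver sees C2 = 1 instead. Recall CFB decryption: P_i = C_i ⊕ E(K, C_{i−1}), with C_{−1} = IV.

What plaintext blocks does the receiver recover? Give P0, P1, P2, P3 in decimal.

P0 = 0, P1 = 8, P2 = 7, P3 = 13

Only C2 changed, to 1. In CFB, a change in C_i flips the same bit in P_i and garbles P_{i+1}. Decrypting the received ciphertext:
P0: E(K, 1) = 2; 2 ⊕ 2 = 0.
P1: E(K, 2) = 5; 13 ⊕ 5 = 8.
P2: E(K, 13) = 6; 1 ⊕ 6 = 7.
P3: E(K, 1) = 2; 15 ⊕ 2 = 13.
Blocks that differ from the original plaintext: P2, P3.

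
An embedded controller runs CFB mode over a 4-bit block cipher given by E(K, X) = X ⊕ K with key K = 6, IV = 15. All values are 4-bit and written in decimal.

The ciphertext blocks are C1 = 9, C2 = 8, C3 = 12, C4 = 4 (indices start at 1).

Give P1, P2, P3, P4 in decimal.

CFB decryption: P_i = C_i ⊕ E(K, C_{i−1}), with C_{0} = IV.
P1: E(K, 15) = 9; 9 ⊕ 9 = 0.
P2: E(K, 9) = 15; 8 ⊕ 15 = 7.
P3: E(K, 8) = 14; 12 ⊕ 14 = 2.
P4: E(K, 12) = 10; 4 ⊕ 10 = 14.

P1 = 0, P2 = 7, P3 = 2, P4 = 14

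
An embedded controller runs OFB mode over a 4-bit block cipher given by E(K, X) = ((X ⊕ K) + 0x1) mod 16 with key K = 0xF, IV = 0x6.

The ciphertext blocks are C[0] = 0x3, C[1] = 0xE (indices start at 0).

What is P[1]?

P[1] = 0x8

OFB decryption: S_i = E(K, S_{i−1}) with S_{−1} = IV; P_i = C_i ⊕ S_i.
P[0]: S = E(K, 0x6) = 0xA; 0x3 ⊕ 0xA = 0x9.
P[1]: S = E(K, 0xA) = 0x6; 0xE ⊕ 0x6 = 0x8.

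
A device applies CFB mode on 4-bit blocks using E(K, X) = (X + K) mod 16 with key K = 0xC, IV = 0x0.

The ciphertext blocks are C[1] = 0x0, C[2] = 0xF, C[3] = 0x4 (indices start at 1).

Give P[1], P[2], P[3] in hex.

P[1] = 0xC, P[2] = 0x3, P[3] = 0xF

CFB decryption: P_i = C_i ⊕ E(K, C_{i−1}), with C_{0} = IV.
P[1]: E(K, 0x0) = 0xC; 0x0 ⊕ 0xC = 0xC.
P[2]: E(K, 0x0) = 0xC; 0xF ⊕ 0xC = 0x3.
P[3]: E(K, 0xF) = 0xB; 0x4 ⊕ 0xB = 0xF.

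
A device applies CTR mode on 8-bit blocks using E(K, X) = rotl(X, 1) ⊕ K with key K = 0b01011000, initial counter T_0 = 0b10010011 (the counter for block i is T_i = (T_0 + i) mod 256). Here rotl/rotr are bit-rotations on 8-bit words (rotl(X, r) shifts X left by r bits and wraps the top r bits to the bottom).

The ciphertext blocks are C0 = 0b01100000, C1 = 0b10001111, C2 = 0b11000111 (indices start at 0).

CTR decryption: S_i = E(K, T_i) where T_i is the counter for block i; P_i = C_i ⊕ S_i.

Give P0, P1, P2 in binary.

P0: T = 0b10010011, S = E(K, T) = 0b01111111; 0b01100000 ⊕ 0b01111111 = 0b00011111.
P1: T = 0b10010100, S = E(K, T) = 0b01110001; 0b10001111 ⊕ 0b01110001 = 0b11111110.
P2: T = 0b10010101, S = E(K, T) = 0b01110011; 0b11000111 ⊕ 0b01110011 = 0b10110100.

P0 = 0b00011111, P1 = 0b11111110, P2 = 0b10110100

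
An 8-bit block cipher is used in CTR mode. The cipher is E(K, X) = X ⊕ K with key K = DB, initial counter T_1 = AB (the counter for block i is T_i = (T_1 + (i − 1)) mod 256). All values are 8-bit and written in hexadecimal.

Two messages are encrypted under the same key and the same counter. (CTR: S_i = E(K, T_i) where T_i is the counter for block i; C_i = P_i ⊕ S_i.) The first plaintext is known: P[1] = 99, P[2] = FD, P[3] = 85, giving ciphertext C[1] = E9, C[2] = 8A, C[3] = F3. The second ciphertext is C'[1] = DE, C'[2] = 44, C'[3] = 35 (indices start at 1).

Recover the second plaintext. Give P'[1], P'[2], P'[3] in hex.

In CTR with a reused counter, both messages share the same keystream S_i, so C_i ⊕ C'_i = P_i ⊕ P'_i and thus P'_i = P_i ⊕ C_i ⊕ C'_i.
P'[1]: 99 ⊕ E9 ⊕ DE = AE.
P'[2]: FD ⊕ 8A ⊕ 44 = 33.
P'[3]: 85 ⊕ F3 ⊕ 35 = 43.

P'[1] = AE, P'[2] = 33, P'[3] = 43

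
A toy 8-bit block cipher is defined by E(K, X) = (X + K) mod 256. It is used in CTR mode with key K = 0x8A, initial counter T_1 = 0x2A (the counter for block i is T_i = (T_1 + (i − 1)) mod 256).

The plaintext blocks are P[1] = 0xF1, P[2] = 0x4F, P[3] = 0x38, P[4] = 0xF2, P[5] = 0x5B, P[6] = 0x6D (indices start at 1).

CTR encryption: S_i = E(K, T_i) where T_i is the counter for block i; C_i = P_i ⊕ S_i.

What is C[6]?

C[6] = 0xD4

C[1]: T = 0x2A, S = E(K, T) = 0xB4; 0xF1 ⊕ 0xB4 = 0x45.
C[2]: T = 0x2B, S = E(K, T) = 0xB5; 0x4F ⊕ 0xB5 = 0xFA.
C[3]: T = 0x2C, S = E(K, T) = 0xB6; 0x38 ⊕ 0xB6 = 0x8E.
C[4]: T = 0x2D, S = E(K, T) = 0xB7; 0xF2 ⊕ 0xB7 = 0x45.
C[5]: T = 0x2E, S = E(K, T) = 0xB8; 0x5B ⊕ 0xB8 = 0xE3.
C[6]: T = 0x2F, S = E(K, T) = 0xB9; 0x6D ⊕ 0xB9 = 0xD4.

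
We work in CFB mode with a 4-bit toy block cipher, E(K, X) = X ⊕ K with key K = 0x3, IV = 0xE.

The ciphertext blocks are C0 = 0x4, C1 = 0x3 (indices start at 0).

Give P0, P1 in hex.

CFB decryption: P_i = C_i ⊕ E(K, C_{i−1}), with C_{−1} = IV.
P0: E(K, 0xE) = 0xD; 0x4 ⊕ 0xD = 0x9.
P1: E(K, 0x4) = 0x7; 0x3 ⊕ 0x7 = 0x4.

P0 = 0x9, P1 = 0x4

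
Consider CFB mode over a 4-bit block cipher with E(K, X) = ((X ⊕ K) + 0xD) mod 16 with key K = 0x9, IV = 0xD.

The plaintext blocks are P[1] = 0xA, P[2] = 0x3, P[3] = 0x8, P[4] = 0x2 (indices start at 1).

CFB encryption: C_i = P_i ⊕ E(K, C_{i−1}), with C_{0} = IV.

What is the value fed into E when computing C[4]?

C[1]: E(K, 0xD) = 0x1; 0xA ⊕ 0x1 = 0xB.
C[2]: E(K, 0xB) = 0xF; 0x3 ⊕ 0xF = 0xC.
C[3]: E(K, 0xC) = 0x2; 0x8 ⊕ 0x2 = 0xA.
C[4]: E(K, 0xA) = 0x0; 0x2 ⊕ 0x0 = 0x2.
So the input to E for block [4] is 0xA.

0xA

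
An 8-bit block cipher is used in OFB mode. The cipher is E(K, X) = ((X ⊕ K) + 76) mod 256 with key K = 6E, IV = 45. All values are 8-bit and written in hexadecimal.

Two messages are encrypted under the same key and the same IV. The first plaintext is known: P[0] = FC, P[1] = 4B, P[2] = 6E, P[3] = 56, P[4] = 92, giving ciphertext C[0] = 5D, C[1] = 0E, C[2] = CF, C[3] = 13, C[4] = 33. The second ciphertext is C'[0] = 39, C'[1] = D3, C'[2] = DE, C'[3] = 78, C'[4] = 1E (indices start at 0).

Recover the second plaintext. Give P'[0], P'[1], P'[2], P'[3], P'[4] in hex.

In OFB with a reused IV, both messages share the same keystream S_i, so C_i ⊕ C'_i = P_i ⊕ P'_i and thus P'_i = P_i ⊕ C_i ⊕ C'_i.
P'[0]: FC ⊕ 5D ⊕ 39 = 98.
P'[1]: 4B ⊕ 0E ⊕ D3 = 96.
P'[2]: 6E ⊕ CF ⊕ DE = 7F.
P'[3]: 56 ⊕ 13 ⊕ 78 = 3D.
P'[4]: 92 ⊕ 33 ⊕ 1E = BF.

P'[0] = 98, P'[1] = 96, P'[2] = 7F, P'[3] = 3D, P'[4] = BF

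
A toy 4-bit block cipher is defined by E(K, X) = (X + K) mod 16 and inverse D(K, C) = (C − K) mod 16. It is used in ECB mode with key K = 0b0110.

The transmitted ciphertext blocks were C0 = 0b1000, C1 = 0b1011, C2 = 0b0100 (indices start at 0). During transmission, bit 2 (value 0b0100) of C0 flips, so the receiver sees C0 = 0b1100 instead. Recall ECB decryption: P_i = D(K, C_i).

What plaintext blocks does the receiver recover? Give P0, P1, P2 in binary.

P0 = 0b0110, P1 = 0b0101, P2 = 0b1110

Only C0 changed, to 0b1100. In ECB, a change in C_i affects only P_i. Decrypting the received ciphertext:
P0: D(K, 0b1100) = 0b0110.
P1: D(K, 0b1011) = 0b0101.
P2: D(K, 0b0100) = 0b1110.
Blocks that differ from the original plaintext: P0.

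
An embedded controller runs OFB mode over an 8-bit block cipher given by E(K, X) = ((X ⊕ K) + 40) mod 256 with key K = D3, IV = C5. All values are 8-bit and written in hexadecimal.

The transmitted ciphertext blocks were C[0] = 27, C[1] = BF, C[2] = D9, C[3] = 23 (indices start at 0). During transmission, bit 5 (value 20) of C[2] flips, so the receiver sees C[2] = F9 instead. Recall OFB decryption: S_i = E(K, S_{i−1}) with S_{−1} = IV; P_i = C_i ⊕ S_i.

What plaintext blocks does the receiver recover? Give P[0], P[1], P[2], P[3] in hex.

Only C[2] changed, to F9. In OFB, a change in C_i flips the same bit in P_i only; the keystream is unaffected. Decrypting the received ciphertext:
P[0]: S = E(K, C5) = 56; 27 ⊕ 56 = 71.
P[1]: S = E(K, 56) = C5; BF ⊕ C5 = 7A.
P[2]: S = E(K, C5) = 56; F9 ⊕ 56 = AF.
P[3]: S = E(K, 56) = C5; 23 ⊕ C5 = E6.
Blocks that differ from the original plaintext: P[2].

P[0] = 71, P[1] = 7A, P[2] = AF, P[3] = E6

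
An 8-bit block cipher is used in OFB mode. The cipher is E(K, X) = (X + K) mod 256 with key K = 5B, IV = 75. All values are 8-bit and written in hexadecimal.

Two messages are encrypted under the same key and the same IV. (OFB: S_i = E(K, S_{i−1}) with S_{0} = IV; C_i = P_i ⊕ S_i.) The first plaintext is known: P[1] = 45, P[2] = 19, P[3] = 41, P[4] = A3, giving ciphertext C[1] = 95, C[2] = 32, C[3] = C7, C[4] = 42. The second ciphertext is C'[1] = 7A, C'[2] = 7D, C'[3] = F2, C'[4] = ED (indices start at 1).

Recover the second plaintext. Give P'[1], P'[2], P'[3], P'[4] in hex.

In OFB with a reused IV, both messages share the same keystream S_i, so C_i ⊕ C'_i = P_i ⊕ P'_i and thus P'_i = P_i ⊕ C_i ⊕ C'_i.
P'[1]: 45 ⊕ 95 ⊕ 7A = AA.
P'[2]: 19 ⊕ 32 ⊕ 7D = 56.
P'[3]: 41 ⊕ C7 ⊕ F2 = 74.
P'[4]: A3 ⊕ 42 ⊕ ED = 0C.

P'[1] = AA, P'[2] = 56, P'[3] = 74, P'[4] = 0C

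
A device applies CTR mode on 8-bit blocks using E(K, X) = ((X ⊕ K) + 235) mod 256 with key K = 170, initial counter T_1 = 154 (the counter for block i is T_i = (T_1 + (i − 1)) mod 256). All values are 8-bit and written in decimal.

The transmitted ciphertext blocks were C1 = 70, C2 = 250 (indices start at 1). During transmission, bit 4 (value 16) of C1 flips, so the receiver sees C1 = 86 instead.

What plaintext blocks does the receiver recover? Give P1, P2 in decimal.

CTR decryption: S_i = E(K, T_i) where T_i is the counter for block i; P_i = C_i ⊕ S_i.
Only C1 changed, to 86. In CTR, a change in C_i flips the same bit in P_i only; the keystream is unaffected. Decrypting the received ciphertext:
P1: T = 154, S = E(K, T) = 27; 86 ⊕ 27 = 77.
P2: T = 155, S = E(K, T) = 28; 250 ⊕ 28 = 230.
Blocks that differ from the original plaintext: P1.

P1 = 77, P2 = 230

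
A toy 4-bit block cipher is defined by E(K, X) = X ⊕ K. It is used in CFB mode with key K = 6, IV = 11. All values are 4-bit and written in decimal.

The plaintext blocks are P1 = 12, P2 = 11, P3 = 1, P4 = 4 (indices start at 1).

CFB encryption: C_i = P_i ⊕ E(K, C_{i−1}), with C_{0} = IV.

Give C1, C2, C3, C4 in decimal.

C1 = 1, C2 = 12, C3 = 11, C4 = 9

C1: E(K, 11) = 13; 12 ⊕ 13 = 1.
C2: E(K, 1) = 7; 11 ⊕ 7 = 12.
C3: E(K, 12) = 10; 1 ⊕ 10 = 11.
C4: E(K, 11) = 13; 4 ⊕ 13 = 9.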